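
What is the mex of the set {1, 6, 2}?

0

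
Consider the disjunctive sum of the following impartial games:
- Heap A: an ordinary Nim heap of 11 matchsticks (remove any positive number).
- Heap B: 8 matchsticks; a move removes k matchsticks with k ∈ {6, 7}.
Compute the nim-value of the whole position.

Heap A is a plain Nim heap of size 11, so its Grundy value is 11.
For heap B, compute g(0), g(1), … with moves {6, 7}:
g(0) = mex{} = 0
g(1) = mex{} = 0
g(2) = mex{} = 0
g(3) = mex{} = 0
g(4) = mex{} = 0
g(5) = mex{} = 0
g(6) = mex{0} = 1
g(7) = mex{0} = 1
g(8) = mex{0} = 1
So g(8) = 1.
The value of a disjunctive sum is the nim-sum of the parts.
Combined value = 11 XOR 1 = 10.

10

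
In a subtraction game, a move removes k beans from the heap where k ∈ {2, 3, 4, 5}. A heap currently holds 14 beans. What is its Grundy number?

Compute g(0), g(1), … for moves {2, 3, 4, 5}:
g(0) = mex{} = 0
g(1) = mex{} = 0
g(2) = mex{0} = 1
g(3) = mex{0} = 1
g(4) = mex{0,1} = 2
g(5) = mex{0,1} = 2
g(6) = mex{0,1,2} = 3
g(7) = mex{1,2} = 0
g(8) = mex{1,2,3} = 0
g(9) = mex{0,2,3} = 1
g(10) = mex{0,2,3} = 1
g(11) = mex{0,1,3} = 2
g(12) = mex{0,1} = 2
g(13) = mex{0,1,2} = 3
g(14) = mex{1,2} = 0
So g(14) = 0.

0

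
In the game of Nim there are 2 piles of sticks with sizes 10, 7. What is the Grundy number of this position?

13

Compute the nim-sum pairwise:
10 ^ 7 = 13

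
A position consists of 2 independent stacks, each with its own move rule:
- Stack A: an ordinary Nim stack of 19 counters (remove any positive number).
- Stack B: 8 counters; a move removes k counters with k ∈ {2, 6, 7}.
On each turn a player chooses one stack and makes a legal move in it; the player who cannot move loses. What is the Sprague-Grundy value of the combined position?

17

Stack A is a plain Nim stack of size 19, so its Grundy value is 19.
Build the Grundy sequence for stack B with g(k) = mex{g(k−s) : s ∈ {2, 6, 7}, s ≤ k}:
k:     0  1  2  3  4  5  6  7  8
g(k):  0  0  1  1  0  0  1  1  2
So g(8) = 2.
By the Sprague-Grundy theorem, the Grundy value of a sum of independent games is the XOR of the component values.
Combined value = 19 ⊕ 2 = 17.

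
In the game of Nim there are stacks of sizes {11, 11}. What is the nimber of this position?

Nim-sum: 11 ⊕ 11 = 0.

0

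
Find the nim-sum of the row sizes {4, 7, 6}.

5

Write each in binary and XOR column by column:
  100  (4)
  111  (7)
  110  (6)
  ---
  101  (5)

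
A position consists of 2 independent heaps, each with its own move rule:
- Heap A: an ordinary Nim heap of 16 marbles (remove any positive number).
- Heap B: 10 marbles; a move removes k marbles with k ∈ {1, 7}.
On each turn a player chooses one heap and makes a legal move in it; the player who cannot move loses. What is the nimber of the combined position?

16

Heap A is a plain Nim heap of size 16, so its Grundy value is 16.
For heap B, compute g(0), g(1), … with moves {1, 7}:
g(0) = mex{} = 0
g(1) = mex{0} = 1
g(2) = mex{1} = 0
g(3) = mex{0} = 1
g(4) = mex{1} = 0
g(5) = mex{0} = 1
g(6) = mex{1} = 0
g(7) = mex{0} = 1
g(8) = mex{1} = 0
g(9) = mex{0} = 1
g(10) = mex{1} = 0
So g(10) = 0.
By the Sprague-Grundy theorem, the Grundy value of a sum of independent games is the XOR of the component values.
Combined value = 16 ⊕ 0 = 16.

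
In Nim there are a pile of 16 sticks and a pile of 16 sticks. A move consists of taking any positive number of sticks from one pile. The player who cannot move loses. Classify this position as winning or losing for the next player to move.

Compute the nim-sum pairwise:
16 XOR 16 = 0
The nim-sum is 0, so this is a P-position: the player to move is in a losing position under optimal play.

Losing position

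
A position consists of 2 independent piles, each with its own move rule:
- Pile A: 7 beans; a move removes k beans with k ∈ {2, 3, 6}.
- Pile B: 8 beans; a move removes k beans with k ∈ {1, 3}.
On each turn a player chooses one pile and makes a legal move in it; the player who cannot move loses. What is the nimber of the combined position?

Build the Grundy sequence for pile A with g(k) = mex{g(k−s) : s ∈ {2, 3, 6}, s ≤ k}:
k:     0  1  2  3  4  5  6  7
g(k):  0  0  1  1  2  0  3  1
So g(7) = 1.
Grundy values for pile B (subtraction set {1, 3}):
g(0) = mex{} = 0
g(1) = mex{0} = 1
g(2) = mex{1} = 0
g(3) = mex{0} = 1
g(4) = mex{1} = 0
g(5) = mex{0} = 1
g(6) = mex{1} = 0
g(7) = mex{0} = 1
g(8) = mex{1} = 0
So g(8) = 0.
By the Sprague-Grundy theorem, the Grundy value of a sum of independent games is the XOR of the component values.
Combined value = 1 XOR 0 = 1.

1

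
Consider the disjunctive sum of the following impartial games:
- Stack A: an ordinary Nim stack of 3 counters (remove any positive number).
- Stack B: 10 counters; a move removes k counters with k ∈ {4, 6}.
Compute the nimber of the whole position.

Stack A is a plain Nim stack of size 3, so its Grundy value is 3.
Build the Grundy sequence for stack B with g(k) = mex{g(k−s) : s ∈ {4, 6}, s ≤ k}:
g(0) = mex{} = 0
g(1) = mex{} = 0
g(2) = mex{} = 0
g(3) = mex{} = 0
g(4) = mex{0} = 1
g(5) = mex{0} = 1
g(6) = mex{0} = 1
g(7) = mex{0} = 1
g(8) = mex{0,1} = 2
g(9) = mex{0,1} = 2
g(10) = mex{1} = 0
So g(10) = 0.
By the Sprague-Grundy theorem, the Grundy value of a sum of independent games is the XOR of the component values.
Combined value = 3 XOR 0 = 3.

3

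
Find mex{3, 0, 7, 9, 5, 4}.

1

0 is in the set but 1 is not, so the mex is 1.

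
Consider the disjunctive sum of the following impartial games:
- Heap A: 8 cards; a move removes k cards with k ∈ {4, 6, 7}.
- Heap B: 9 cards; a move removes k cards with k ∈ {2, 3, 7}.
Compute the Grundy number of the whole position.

For heap A, compute g(0), g(1), … with moves {4, 6, 7}:
k:     0  1  2  3  4  5  6  7  8
g(k):  0  0  0  0  1  1  1  1  2
So g(8) = 2.
Build the Grundy sequence for heap B with g(k) = mex{g(k−s) : s ∈ {2, 3, 7}, s ≤ k}:
k:     0  1  2  3  4  5  6  7  8  9
g(k):  0  0  1  1  2  0  0  1  1  2
So g(9) = 2.
By the Sprague-Grundy theorem, the Grundy value of a sum of independent games is the XOR of the component values.
Combined value = 2 ⊕ 2 = 0.

0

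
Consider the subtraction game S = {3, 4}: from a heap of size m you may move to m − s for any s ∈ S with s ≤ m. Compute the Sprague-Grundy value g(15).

0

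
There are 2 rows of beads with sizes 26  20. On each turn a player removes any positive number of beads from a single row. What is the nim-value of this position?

14

Bitwise XOR of the heap sizes:
  11010  (26)
  10100  (20)
  -----
  01110  (14)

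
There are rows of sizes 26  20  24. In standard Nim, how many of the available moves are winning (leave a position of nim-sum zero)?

3

Compute the nim-sum pairwise:
26 ⊕ 20 = 14
14 ⊕ 24 = 22
The overall nim-sum is X = 22. A row of size p has a winning move iff p XOR X < p (reduce it to p XOR X).
  26: 26 XOR 22 = 12 < 26 — winning move (to 12).
  20: 20 XOR 22 = 2 < 20 — winning move (to 2).
  24: 24 XOR 22 = 14 < 24 — winning move (to 14).
That gives 3 winning moves.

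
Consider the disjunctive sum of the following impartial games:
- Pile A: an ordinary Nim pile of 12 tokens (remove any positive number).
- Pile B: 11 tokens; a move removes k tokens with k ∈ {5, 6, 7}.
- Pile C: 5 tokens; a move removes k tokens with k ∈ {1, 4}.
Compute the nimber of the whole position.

14

Pile A is a plain Nim pile of size 12, so its Grundy value is 12.
Build the Grundy sequence for pile B with g(k) = mex{g(k−s) : s ∈ {5, 6, 7}, s ≤ k}:
g(0) = mex{} = 0
g(1) = mex{} = 0
g(2) = mex{} = 0
g(3) = mex{} = 0
g(4) = mex{} = 0
g(5) = mex{0} = 1
g(6) = mex{0} = 1
g(7) = mex{0} = 1
g(8) = mex{0} = 1
g(9) = mex{0} = 1
g(10) = mex{0,1} = 2
g(11) = mex{0,1} = 2
So g(11) = 2.
For pile C, compute g(0), g(1), … with moves {1, 4}:
k:     0  1  2  3  4  5
g(k):  0  1  0  1  2  0
So g(5) = 0.
The value of a disjunctive sum is the nim-sum of the parts.
Combined value = 12 ⊕ 2 ⊕ 0 = 14.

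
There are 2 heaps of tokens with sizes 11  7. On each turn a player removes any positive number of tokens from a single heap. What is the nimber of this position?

12

Nim-sum: 11 ^ 7 = 12.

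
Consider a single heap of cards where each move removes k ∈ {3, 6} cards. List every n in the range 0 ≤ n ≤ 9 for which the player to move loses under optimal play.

Grundy values for subtraction set {3, 6}:
k:     0  1  2  3  4  5  6  7  8  9
g(k):  0  0  0  1  1  1  2  2  2  0
The P-positions (g = 0) in 0..9 are 0, 1, 2, 9.

0, 1, 2, 9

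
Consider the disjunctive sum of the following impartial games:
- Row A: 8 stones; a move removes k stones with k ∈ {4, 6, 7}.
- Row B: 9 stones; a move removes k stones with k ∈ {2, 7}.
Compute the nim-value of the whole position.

Build the Grundy sequence for row A with g(k) = mex{g(k−s) : s ∈ {4, 6, 7}, s ≤ k}:
k:     0  1  2  3  4  5  6  7  8
g(k):  0  0  0  0  1  1  1  1  2
So g(8) = 2.
For row B, compute g(0), g(1), … with moves {2, 7}:
g(0) = mex{} = 0
g(1) = mex{} = 0
g(2) = mex{0} = 1
g(3) = mex{0} = 1
g(4) = mex{1} = 0
g(5) = mex{1} = 0
g(6) = mex{0} = 1
g(7) = mex{0} = 1
g(8) = mex{0,1} = 2
g(9) = mex{1} = 0
So g(9) = 0.
By the Sprague-Grundy theorem, the Grundy value of a sum of independent games is the XOR of the component values.
Combined value = 2 ⊕ 0 = 2.

2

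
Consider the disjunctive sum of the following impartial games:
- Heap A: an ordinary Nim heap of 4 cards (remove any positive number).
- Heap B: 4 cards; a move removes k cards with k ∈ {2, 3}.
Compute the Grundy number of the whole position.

6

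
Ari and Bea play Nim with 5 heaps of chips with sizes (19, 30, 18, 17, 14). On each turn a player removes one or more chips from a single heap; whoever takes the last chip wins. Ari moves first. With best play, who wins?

Nim-sum: 19 ⊕ 30 ⊕ 18 ⊕ 17 ⊕ 14 = 0.
The nim-sum is 0, so this is a P-position: the player to move is in a losing position under optimal play; Ari is about to move from it and so loses — Bea wins.

Bea wins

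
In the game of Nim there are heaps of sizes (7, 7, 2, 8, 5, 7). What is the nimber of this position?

8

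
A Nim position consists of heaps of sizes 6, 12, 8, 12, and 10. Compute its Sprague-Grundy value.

Nim-sum: 6 ^ 12 ^ 8 ^ 12 ^ 10 = 4.

4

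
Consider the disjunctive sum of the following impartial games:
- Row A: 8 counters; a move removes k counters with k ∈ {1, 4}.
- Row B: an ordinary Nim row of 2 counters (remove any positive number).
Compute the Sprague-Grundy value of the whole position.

3

For row A, compute g(0), g(1), … with moves {1, 4}:
g(0) = mex{} = 0
g(1) = mex{0} = 1
g(2) = mex{1} = 0
g(3) = mex{0} = 1
g(4) = mex{0,1} = 2
g(5) = mex{1,2} = 0
g(6) = mex{0} = 1
g(7) = mex{1} = 0
g(8) = mex{0,2} = 1
So g(8) = 1.
Row B is a plain Nim row of size 2, so its Grundy value is 2.
The value of a disjunctive sum is the nim-sum of the parts.
Combined value = 1 ⊕ 2 = 3.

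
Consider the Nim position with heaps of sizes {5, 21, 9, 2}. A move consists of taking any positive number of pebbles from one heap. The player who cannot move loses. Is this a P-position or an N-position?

N-position

In binary:
  00101  (5)
  10101  (21)
  01001  (9)
  00010  (2)
  -----
  11011  (27)
The nim-sum is 27 ≠ 0, so this is an N-position: the player to move can win.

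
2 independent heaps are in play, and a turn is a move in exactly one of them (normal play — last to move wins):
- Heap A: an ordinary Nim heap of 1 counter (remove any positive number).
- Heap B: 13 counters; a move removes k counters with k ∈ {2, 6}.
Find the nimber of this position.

Heap A is a plain Nim heap of size 1, so its Grundy value is 1.
For heap B, compute g(0), g(1), … with moves {2, 6}:
g(0) = mex{} = 0
g(1) = mex{} = 0
g(2) = mex{0} = 1
g(3) = mex{0} = 1
g(4) = mex{1} = 0
g(5) = mex{1} = 0
g(6) = mex{0} = 1
g(7) = mex{0} = 1
g(8) = mex{1} = 0
g(9) = mex{1} = 0
g(10) = mex{0} = 1
g(11) = mex{0} = 1
g(12) = mex{1} = 0
g(13) = mex{1} = 0
So g(13) = 0.
The value of a disjunctive sum is the nim-sum of the parts.
Combined value = 1 XOR 0 = 1.

1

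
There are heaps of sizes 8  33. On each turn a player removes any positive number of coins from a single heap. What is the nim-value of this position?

Write each in binary and XOR column by column:
  001000  (8)
  100001  (33)
  ------
  101001  (41)

41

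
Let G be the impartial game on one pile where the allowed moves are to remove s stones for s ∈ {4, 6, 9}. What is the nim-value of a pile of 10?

2

Grundy values for subtraction set {4, 6, 9}:
k:     0  1  2  3  4  5  6  7  8  9 10
g(k):  0  0  0  0  1  1  1  1  2  2  2
So g(10) = 2.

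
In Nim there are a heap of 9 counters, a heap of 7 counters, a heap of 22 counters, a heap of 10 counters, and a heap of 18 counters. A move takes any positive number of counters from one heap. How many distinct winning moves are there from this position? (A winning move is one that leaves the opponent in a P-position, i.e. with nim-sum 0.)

0

Compute the nim-sum pairwise:
9 ^ 7 = 14
14 ^ 22 = 24
24 ^ 10 = 18
18 ^ 18 = 0
The nim-sum is already 0, so every move leaves a nonzero nim-sum — there are no winning moves.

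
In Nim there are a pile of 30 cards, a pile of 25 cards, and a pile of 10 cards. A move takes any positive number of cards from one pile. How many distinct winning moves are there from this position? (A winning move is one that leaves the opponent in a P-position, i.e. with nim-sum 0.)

Nim-sum: 30 ⊕ 25 ⊕ 10 = 13.
The overall nim-sum is X = 13. A pile of size p has a winning move iff p XOR X < p (reduce it to p XOR X).
  30: 30 XOR 13 = 19 < 30 — winning move (to 19).
  25: 25 XOR 13 = 20 < 25 — winning move (to 20).
  10: 10 XOR 13 = 7 < 10 — winning move (to 7).
That gives 3 winning moves.

3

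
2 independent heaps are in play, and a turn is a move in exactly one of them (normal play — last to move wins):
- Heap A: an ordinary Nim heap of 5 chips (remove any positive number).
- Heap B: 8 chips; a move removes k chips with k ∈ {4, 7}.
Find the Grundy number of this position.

7

Heap A is a plain Nim heap of size 5, so its Grundy value is 5.
Grundy values for heap B (subtraction set {4, 7}):
g(0) = mex{} = 0
g(1) = mex{} = 0
g(2) = mex{} = 0
g(3) = mex{} = 0
g(4) = mex{0} = 1
g(5) = mex{0} = 1
g(6) = mex{0} = 1
g(7) = mex{0} = 1
g(8) = mex{0,1} = 2
So g(8) = 2.
The value of a disjunctive sum is the nim-sum of the parts.
Combined value = 5 XOR 2 = 7.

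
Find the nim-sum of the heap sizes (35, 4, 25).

Write each in binary and XOR column by column:
  100011  (35)
  000100  (4)
  011001  (25)
  ------
  111110  (62)

62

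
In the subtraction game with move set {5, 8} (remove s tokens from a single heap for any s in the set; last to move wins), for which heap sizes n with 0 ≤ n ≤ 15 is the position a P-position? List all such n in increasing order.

Compute g(0), g(1), … for moves {5, 8}:
k:     0  1  2  3  4  5  6  7  8  9 10 11 12 13 14 15
g(k):  0  0  0  0  0  1  1  1  1  1  2  2  2  0  0  0
The P-positions (g = 0) in 0..15 are 0, 1, 2, 3, 4, 13, 14, 15.

0, 1, 2, 3, 4, 13, 14, 15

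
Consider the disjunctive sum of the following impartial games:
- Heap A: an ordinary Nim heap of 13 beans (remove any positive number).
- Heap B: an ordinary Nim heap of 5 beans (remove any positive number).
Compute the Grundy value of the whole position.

8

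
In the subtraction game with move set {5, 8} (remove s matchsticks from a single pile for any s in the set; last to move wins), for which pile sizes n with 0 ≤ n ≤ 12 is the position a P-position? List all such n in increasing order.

0, 1, 2, 3, 4

Build the Grundy sequence with g(k) = mex{g(k−s) : s ∈ {5, 8}, s ≤ k}:
k:     0  1  2  3  4  5  6  7  8  9 10 11 12
g(k):  0  0  0  0  0  1  1  1  1  1  2  2  2
The P-positions (g = 0) in 0..12 are 0, 1, 2, 3, 4.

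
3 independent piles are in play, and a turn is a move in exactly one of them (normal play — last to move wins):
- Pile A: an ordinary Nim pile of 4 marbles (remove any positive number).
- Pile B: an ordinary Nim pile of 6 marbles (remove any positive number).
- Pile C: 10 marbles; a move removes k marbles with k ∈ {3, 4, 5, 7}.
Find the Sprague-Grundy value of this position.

2

Pile A is a plain Nim pile of size 4, so its Grundy value is 4.
Pile B is a plain Nim pile of size 6, so its Grundy value is 6.
For pile C, compute g(0), g(1), … with moves {3, 4, 5, 7}:
k:     0  1  2  3  4  5  6  7  8  9 10
g(k):  0  0  0  1  1  1  2  2  2  3  0
So g(10) = 0.
By the Sprague-Grundy theorem, the Grundy value of a sum of independent games is the XOR of the component values.
Combined value = 4 XOR 6 XOR 0 = 2.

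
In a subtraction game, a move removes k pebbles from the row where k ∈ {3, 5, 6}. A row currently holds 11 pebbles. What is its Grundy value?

Grundy values for subtraction set {3, 5, 6}:
g(0) = mex{} = 0
g(1) = mex{} = 0
g(2) = mex{} = 0
g(3) = mex{0} = 1
g(4) = mex{0} = 1
g(5) = mex{0} = 1
g(6) = mex{0,1} = 2
g(7) = mex{0,1} = 2
g(8) = mex{0,1} = 2
g(9) = mex{1,2} = 0
g(10) = mex{1,2} = 0
g(11) = mex{1,2} = 0
So g(11) = 0.

0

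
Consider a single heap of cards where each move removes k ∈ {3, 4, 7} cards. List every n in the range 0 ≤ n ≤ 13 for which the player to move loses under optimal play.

0, 1, 2, 10, 11, 12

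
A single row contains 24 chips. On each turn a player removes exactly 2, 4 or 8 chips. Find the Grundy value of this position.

0

Grundy values for subtraction set {2, 4, 8}:
k:     0  1  2  3  4  5  6  7  8  9 10 11 12 13 14 15 16 17 18 19 20 21 22 23 24
g(k):  0  0  1  1  2  2  0  0  1  1  2  2  0  0  1  1  2  2  0  0  1  1  2  2  0
So g(24) = 0.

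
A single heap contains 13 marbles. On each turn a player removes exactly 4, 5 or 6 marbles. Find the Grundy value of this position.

0

Compute g(0), g(1), … for moves {4, 5, 6}:
g(0) = mex{} = 0
g(1) = mex{} = 0
g(2) = mex{} = 0
g(3) = mex{} = 0
g(4) = mex{0} = 1
g(5) = mex{0} = 1
g(6) = mex{0} = 1
g(7) = mex{0} = 1
g(8) = mex{0,1} = 2
g(9) = mex{0,1} = 2
g(10) = mex{1} = 0
g(11) = mex{1} = 0
g(12) = mex{1,2} = 0
g(13) = mex{1,2} = 0
So g(13) = 0.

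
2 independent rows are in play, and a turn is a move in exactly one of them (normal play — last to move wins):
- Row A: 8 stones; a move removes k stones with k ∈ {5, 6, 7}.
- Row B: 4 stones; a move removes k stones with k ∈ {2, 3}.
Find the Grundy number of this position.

3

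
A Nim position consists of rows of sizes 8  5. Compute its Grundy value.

13

In binary:
  1000  (8)
  0101  (5)
  ----
  1101  (13)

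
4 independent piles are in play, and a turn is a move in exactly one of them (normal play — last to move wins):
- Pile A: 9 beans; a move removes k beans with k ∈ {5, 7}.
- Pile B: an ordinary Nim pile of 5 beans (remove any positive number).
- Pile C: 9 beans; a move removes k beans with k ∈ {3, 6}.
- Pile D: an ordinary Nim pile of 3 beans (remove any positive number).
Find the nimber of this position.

7

For pile A, compute g(0), g(1), … with moves {5, 7}:
g(0) = mex{} = 0
g(1) = mex{} = 0
g(2) = mex{} = 0
g(3) = mex{} = 0
g(4) = mex{} = 0
g(5) = mex{0} = 1
g(6) = mex{0} = 1
g(7) = mex{0} = 1
g(8) = mex{0} = 1
g(9) = mex{0} = 1
So g(9) = 1.
Pile B is a plain Nim pile of size 5, so its Grundy value is 5.
Build the Grundy sequence for pile C with g(k) = mex{g(k−s) : s ∈ {3, 6}, s ≤ k}:
g(0) = mex{} = 0
g(1) = mex{} = 0
g(2) = mex{} = 0
g(3) = mex{0} = 1
g(4) = mex{0} = 1
g(5) = mex{0} = 1
g(6) = mex{0,1} = 2
g(7) = mex{0,1} = 2
g(8) = mex{0,1} = 2
g(9) = mex{1,2} = 0
So g(9) = 0.
Pile D is a plain Nim pile of size 3, so its Grundy value is 3.
By the Sprague-Grundy theorem, the Grundy value of a sum of independent games is the XOR of the component values.
Combined value = 1 XOR 5 XOR 0 XOR 3 = 7.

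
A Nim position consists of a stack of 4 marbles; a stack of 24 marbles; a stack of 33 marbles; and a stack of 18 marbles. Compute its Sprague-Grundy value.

47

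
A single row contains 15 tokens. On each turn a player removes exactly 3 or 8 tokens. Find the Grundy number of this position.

1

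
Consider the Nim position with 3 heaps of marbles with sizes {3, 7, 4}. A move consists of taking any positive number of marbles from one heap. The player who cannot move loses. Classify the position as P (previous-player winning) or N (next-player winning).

P-position

Bitwise XOR of the heap sizes:
  011  (3)
  111  (7)
  100  (4)
  ---
  000  (0)
The nim-sum is 0, so this is a P-position: the player to move is in a losing position under optimal play.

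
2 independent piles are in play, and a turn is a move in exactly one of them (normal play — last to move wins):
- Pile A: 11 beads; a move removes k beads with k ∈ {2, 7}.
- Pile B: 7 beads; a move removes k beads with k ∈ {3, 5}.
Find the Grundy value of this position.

3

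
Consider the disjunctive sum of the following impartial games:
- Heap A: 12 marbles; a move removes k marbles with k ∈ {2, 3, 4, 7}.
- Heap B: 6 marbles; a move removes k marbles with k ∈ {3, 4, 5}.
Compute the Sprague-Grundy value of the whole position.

For heap A, compute g(0), g(1), … with moves {2, 3, 4, 7}:
g(0) = mex{} = 0
g(1) = mex{} = 0
g(2) = mex{0} = 1
g(3) = mex{0} = 1
g(4) = mex{0,1} = 2
g(5) = mex{0,1} = 2
g(6) = mex{1,2} = 0
g(7) = mex{0,1,2} = 3
g(8) = mex{0,2} = 1
g(9) = mex{0,1,2,3} = 4
g(10) = mex{0,1,3} = 2
g(11) = mex{1,2,3,4} = 0
g(12) = mex{1,2,4} = 0
So g(12) = 0.
For heap B, compute g(0), g(1), … with moves {3, 4, 5}:
g(0) = mex{} = 0
g(1) = mex{} = 0
g(2) = mex{} = 0
g(3) = mex{0} = 1
g(4) = mex{0} = 1
g(5) = mex{0} = 1
g(6) = mex{0,1} = 2
So g(6) = 2.
The value of a disjunctive sum is the nim-sum of the parts.
Combined value = 0 ⊕ 2 = 2.

2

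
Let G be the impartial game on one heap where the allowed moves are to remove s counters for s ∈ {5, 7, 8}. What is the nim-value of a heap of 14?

Grundy values for subtraction set {5, 7, 8}:
k:     0  1  2  3  4  5  6  7  8  9 10 11 12 13 14
g(k):  0  0  0  0  0  1  1  1  1  1  2  2  2  0  0
So g(14) = 0.

0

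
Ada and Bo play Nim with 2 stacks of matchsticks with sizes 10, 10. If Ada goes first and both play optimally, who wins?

Nim-sum: 10 XOR 10 = 0.
The nim-sum is 0, so this is a P-position: the player to move is in a losing position under optimal play; Ada is about to move from it and so loses — Bo wins.

Bo wins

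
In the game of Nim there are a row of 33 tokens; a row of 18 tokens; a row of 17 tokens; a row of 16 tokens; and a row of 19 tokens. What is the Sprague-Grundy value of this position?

Nim-sum: 33 XOR 18 XOR 17 XOR 16 XOR 19 = 33.

33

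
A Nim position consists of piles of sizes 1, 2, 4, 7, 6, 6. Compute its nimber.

Compute the nim-sum pairwise:
1 ^ 2 = 3
3 ^ 4 = 7
7 ^ 7 = 0
0 ^ 6 = 6
6 ^ 6 = 0

0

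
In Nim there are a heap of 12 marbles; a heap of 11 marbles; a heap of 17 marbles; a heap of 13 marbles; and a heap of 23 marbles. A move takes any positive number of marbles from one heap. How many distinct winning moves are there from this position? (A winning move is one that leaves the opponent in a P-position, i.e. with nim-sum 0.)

Compute the nim-sum pairwise:
12 ⊕ 11 = 7
7 ⊕ 17 = 22
22 ⊕ 13 = 27
27 ⊕ 23 = 12
The overall nim-sum is X = 12. A heap of size p has a winning move iff p XOR X < p (reduce it to p XOR X).
  12: 12 XOR 12 = 0 < 12 — winning move (to 0).
  11: 11 XOR 12 = 7 < 11 — winning move (to 7).
  17: 17 XOR 12 = 29 ≥ 17 — no move.
  13: 13 XOR 12 = 1 < 13 — winning move (to 1).
  23: 23 XOR 12 = 27 ≥ 23 — no move.
That gives 3 winning moves.

3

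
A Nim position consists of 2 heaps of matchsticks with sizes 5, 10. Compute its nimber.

15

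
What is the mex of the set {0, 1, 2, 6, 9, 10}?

3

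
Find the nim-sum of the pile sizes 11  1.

10

Nim-sum: 11 ⊕ 1 = 10.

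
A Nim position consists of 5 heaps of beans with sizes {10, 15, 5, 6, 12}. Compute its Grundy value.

10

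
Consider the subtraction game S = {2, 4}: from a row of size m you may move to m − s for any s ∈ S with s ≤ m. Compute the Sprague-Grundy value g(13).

Build the Grundy sequence with g(k) = mex{g(k−s) : s ∈ {2, 4}, s ≤ k}:
k:     0  1  2  3  4  5  6  7  8  9 10 11 12 13
g(k):  0  0  1  1  2  2  0  0  1  1  2  2  0  0
So g(13) = 0.

0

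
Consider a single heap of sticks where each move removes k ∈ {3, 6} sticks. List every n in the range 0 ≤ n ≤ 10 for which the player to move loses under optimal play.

Build the Grundy sequence with g(k) = mex{g(k−s) : s ∈ {3, 6}, s ≤ k}:
k:     0  1  2  3  4  5  6  7  8  9 10
g(k):  0  0  0  1  1  1  2  2  2  0  0
The P-positions (g = 0) in 0..10 are 0, 1, 2, 9, 10.

0, 1, 2, 9, 10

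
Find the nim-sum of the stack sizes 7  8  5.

10

Compute the nim-sum pairwise:
7 ⊕ 8 = 15
15 ⊕ 5 = 10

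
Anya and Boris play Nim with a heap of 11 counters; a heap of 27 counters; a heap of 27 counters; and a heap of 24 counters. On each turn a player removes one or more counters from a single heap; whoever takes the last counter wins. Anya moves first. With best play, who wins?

Anya wins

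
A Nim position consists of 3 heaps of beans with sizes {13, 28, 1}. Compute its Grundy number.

16

Nim-sum: 13 XOR 28 XOR 1 = 16.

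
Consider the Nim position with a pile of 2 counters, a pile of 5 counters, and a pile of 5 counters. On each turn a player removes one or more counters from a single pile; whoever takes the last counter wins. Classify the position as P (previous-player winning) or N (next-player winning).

Write each in binary and XOR column by column:
  010  (2)
  101  (5)
  101  (5)
  ---
  010  (2)
The nim-sum is 2 ≠ 0, so this is an N-position: the player to move can win.

N-position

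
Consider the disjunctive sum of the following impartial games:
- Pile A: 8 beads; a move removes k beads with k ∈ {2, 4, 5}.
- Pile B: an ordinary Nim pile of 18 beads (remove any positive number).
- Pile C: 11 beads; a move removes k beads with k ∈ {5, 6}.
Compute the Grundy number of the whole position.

For pile A, compute g(0), g(1), … with moves {2, 4, 5}:
k:     0  1  2  3  4  5  6  7  8
g(k):  0  0  1  1  2  2  3  0  0
So g(8) = 0.
Pile B is a plain Nim pile of size 18, so its Grundy value is 18.
Grundy values for pile C (subtraction set {5, 6}):
g(0) = mex{} = 0
g(1) = mex{} = 0
g(2) = mex{} = 0
g(3) = mex{} = 0
g(4) = mex{} = 0
g(5) = mex{0} = 1
g(6) = mex{0} = 1
g(7) = mex{0} = 1
g(8) = mex{0} = 1
g(9) = mex{0} = 1
g(10) = mex{0,1} = 2
g(11) = mex{1} = 0
So g(11) = 0.
By the Sprague-Grundy theorem, the Grundy value of a sum of independent games is the XOR of the component values.
Combined value = 0 ⊕ 18 ⊕ 0 = 18.

18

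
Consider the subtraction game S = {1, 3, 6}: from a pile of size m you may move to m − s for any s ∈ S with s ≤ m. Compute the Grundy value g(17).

Grundy values for subtraction set {1, 3, 6}:
k:     0  1  2  3  4  5  6  7  8  9 10 11 12 13 14 15 16 17
g(k):  0  1  0  1  0  1  2  3  2  0  1  0  1  0  1  2  3  2
So g(17) = 2.

2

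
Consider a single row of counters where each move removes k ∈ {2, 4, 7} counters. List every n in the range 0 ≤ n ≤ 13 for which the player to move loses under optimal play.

0, 1, 6, 9, 12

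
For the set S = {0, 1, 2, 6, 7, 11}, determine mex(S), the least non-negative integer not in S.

The values 0, 1, 2 are all present; 3 is the first non-negative integer missing from the set.

3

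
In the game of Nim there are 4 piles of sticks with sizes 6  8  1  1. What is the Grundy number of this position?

14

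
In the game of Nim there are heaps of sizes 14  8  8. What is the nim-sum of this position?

14

In binary:
  1110  (14)
  1000  (8)
  1000  (8)
  ----
  1110  (14)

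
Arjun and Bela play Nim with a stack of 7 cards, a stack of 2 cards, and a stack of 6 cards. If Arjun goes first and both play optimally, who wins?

Arjun wins

Nim-sum: 7 ^ 2 ^ 6 = 3.
The nim-sum is 3 ≠ 0, so this is an N-position: the player to move can win; Arjun has a winning move.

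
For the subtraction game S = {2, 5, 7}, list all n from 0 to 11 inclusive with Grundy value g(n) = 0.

Compute g(0), g(1), … for moves {2, 5, 7}:
g(0) = mex{} = 0
g(1) = mex{} = 0
g(2) = mex{0} = 1
g(3) = mex{0} = 1
g(4) = mex{1} = 0
g(5) = mex{0,1} = 2
g(6) = mex{0} = 1
g(7) = mex{0,1,2} = 3
g(8) = mex{0,1} = 2
g(9) = mex{0,1,3} = 2
g(10) = mex{1,2} = 0
g(11) = mex{0,1,2} = 3
The P-positions (g = 0) in 0..11 are 0, 1, 4, 10.

0, 1, 4, 10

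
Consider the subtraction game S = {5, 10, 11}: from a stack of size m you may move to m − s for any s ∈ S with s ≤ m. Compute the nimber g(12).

Compute g(0), g(1), … for moves {5, 10, 11}:
g(0) = mex{} = 0
g(1) = mex{} = 0
g(2) = mex{} = 0
g(3) = mex{} = 0
g(4) = mex{} = 0
g(5) = mex{0} = 1
g(6) = mex{0} = 1
g(7) = mex{0} = 1
g(8) = mex{0} = 1
g(9) = mex{0} = 1
g(10) = mex{0,1} = 2
g(11) = mex{0,1} = 2
g(12) = mex{0,1} = 2
So g(12) = 2.

2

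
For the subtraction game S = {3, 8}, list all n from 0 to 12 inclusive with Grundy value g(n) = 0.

0, 1, 2, 6, 7, 11, 12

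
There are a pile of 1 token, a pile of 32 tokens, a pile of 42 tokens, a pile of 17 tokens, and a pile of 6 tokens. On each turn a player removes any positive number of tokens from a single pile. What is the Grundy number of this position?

Write each in binary and XOR column by column:
  000001  (1)
  100000  (32)
  101010  (42)
  010001  (17)
  000110  (6)
  ------
  011100  (28)

28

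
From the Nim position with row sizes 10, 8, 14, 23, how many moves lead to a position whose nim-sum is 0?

Compute the nim-sum pairwise:
10 XOR 8 = 2
2 XOR 14 = 12
12 XOR 23 = 27
The overall nim-sum is X = 27. A row of size p has a winning move iff p XOR X < p (reduce it to p XOR X).
  10: 10 XOR 27 = 17 ≥ 10 — no move.
  8: 8 XOR 27 = 19 ≥ 8 — no move.
  14: 14 XOR 27 = 21 ≥ 14 — no move.
  23: 23 XOR 27 = 12 < 23 — winning move (to 12).
That gives 1 winning move.

1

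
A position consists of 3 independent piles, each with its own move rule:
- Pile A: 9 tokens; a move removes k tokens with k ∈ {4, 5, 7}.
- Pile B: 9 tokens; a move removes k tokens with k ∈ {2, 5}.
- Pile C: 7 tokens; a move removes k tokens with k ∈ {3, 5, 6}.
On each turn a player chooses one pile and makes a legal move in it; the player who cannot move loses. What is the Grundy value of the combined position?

1

Build the Grundy sequence for pile A with g(k) = mex{g(k−s) : s ∈ {4, 5, 7}, s ≤ k}:
g(0) = mex{} = 0
g(1) = mex{} = 0
g(2) = mex{} = 0
g(3) = mex{} = 0
g(4) = mex{0} = 1
g(5) = mex{0} = 1
g(6) = mex{0} = 1
g(7) = mex{0} = 1
g(8) = mex{0,1} = 2
g(9) = mex{0,1} = 2
So g(9) = 2.
Grundy values for pile B (subtraction set {2, 5}):
g(0) = mex{} = 0
g(1) = mex{} = 0
g(2) = mex{0} = 1
g(3) = mex{0} = 1
g(4) = mex{1} = 0
g(5) = mex{0,1} = 2
g(6) = mex{0} = 1
g(7) = mex{1,2} = 0
g(8) = mex{1} = 0
g(9) = mex{0} = 1
So g(9) = 1.
For pile C, compute g(0), g(1), … with moves {3, 5, 6}:
k:     0  1  2  3  4  5  6  7
g(k):  0  0  0  1  1  1  2  2
So g(7) = 2.
The value of a disjunctive sum is the nim-sum of the parts.
Combined value = 2 ⊕ 1 ⊕ 2 = 1.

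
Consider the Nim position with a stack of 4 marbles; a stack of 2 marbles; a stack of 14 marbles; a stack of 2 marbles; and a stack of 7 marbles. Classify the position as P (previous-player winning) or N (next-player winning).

N-position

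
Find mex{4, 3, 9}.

0

0 is not in the set, so the mex is 0.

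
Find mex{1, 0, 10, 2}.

3

The values 0, 1, 2 are all present; 3 is the first non-negative integer missing from the set.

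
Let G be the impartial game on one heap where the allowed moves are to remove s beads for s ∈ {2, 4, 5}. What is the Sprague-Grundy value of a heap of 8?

0

Build the Grundy sequence with g(k) = mex{g(k−s) : s ∈ {2, 4, 5}, s ≤ k}:
g(0) = mex{} = 0
g(1) = mex{} = 0
g(2) = mex{0} = 1
g(3) = mex{0} = 1
g(4) = mex{0,1} = 2
g(5) = mex{0,1} = 2
g(6) = mex{0,1,2} = 3
g(7) = mex{1,2} = 0
g(8) = mex{1,2,3} = 0
So g(8) = 0.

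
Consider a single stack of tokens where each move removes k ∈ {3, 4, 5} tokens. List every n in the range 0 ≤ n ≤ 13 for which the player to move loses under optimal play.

Compute g(0), g(1), … for moves {3, 4, 5}:
g(0) = mex{} = 0
g(1) = mex{} = 0
g(2) = mex{} = 0
g(3) = mex{0} = 1
g(4) = mex{0} = 1
g(5) = mex{0} = 1
g(6) = mex{0,1} = 2
g(7) = mex{0,1} = 2
g(8) = mex{1} = 0
g(9) = mex{1,2} = 0
g(10) = mex{1,2} = 0
g(11) = mex{0,2} = 1
g(12) = mex{0,2} = 1
g(13) = mex{0} = 1
The P-positions (g = 0) in 0..13 are 0, 1, 2, 8, 9, 10.

0, 1, 2, 8, 9, 10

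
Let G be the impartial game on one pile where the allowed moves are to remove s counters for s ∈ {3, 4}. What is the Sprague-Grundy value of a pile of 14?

Build the Grundy sequence with g(k) = mex{g(k−s) : s ∈ {3, 4}, s ≤ k}:
k:     0  1  2  3  4  5  6  7  8  9 10 11 12 13 14
g(k):  0  0  0  1  1  1  2  0  0  0  1  1  1  2  0
So g(14) = 0.

0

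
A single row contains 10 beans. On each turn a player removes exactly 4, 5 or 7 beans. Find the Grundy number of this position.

Build the Grundy sequence with g(k) = mex{g(k−s) : s ∈ {4, 5, 7}, s ≤ k}:
g(0) = mex{} = 0
g(1) = mex{} = 0
g(2) = mex{} = 0
g(3) = mex{} = 0
g(4) = mex{0} = 1
g(5) = mex{0} = 1
g(6) = mex{0} = 1
g(7) = mex{0} = 1
g(8) = mex{0,1} = 2
g(9) = mex{0,1} = 2
g(10) = mex{0,1} = 2
So g(10) = 2.

2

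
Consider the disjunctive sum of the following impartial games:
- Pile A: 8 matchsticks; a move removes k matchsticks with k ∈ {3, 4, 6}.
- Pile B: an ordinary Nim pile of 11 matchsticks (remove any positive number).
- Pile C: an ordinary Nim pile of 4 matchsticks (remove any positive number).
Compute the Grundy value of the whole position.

13

Grundy values for pile A (subtraction set {3, 4, 6}):
k:     0  1  2  3  4  5  6  7  8
g(k):  0  0  0  1  1  1  2  2  2
So g(8) = 2.
Pile B is a plain Nim pile of size 11, so its Grundy value is 11.
Pile C is a plain Nim pile of size 4, so its Grundy value is 4.
The value of a disjunctive sum is the nim-sum of the parts.
Combined value = 2 ⊕ 11 ⊕ 4 = 13.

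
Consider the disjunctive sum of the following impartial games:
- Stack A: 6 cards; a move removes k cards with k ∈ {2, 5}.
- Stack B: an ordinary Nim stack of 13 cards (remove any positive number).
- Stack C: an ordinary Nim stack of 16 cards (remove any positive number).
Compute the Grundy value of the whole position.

28

Grundy values for stack A (subtraction set {2, 5}):
k:     0  1  2  3  4  5  6
g(k):  0  0  1  1  0  2  1
So g(6) = 1.
Stack B is a plain Nim stack of size 13, so its Grundy value is 13.
Stack C is a plain Nim stack of size 16, so its Grundy value is 16.
By the Sprague-Grundy theorem, the Grundy value of a sum of independent games is the XOR of the component values.
Combined value = 1 ⊕ 13 ⊕ 16 = 28.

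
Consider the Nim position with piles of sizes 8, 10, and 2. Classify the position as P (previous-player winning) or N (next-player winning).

Compute the nim-sum pairwise:
8 ⊕ 10 = 2
2 ⊕ 2 = 0
The nim-sum is 0, so this is a P-position: the player to move is in a losing position under optimal play.

P-position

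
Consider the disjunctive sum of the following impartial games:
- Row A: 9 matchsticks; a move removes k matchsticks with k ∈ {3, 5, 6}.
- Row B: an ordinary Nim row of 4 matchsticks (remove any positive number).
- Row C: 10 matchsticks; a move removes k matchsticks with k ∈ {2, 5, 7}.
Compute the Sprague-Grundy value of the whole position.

4

For row A, compute g(0), g(1), … with moves {3, 5, 6}:
g(0) = mex{} = 0
g(1) = mex{} = 0
g(2) = mex{} = 0
g(3) = mex{0} = 1
g(4) = mex{0} = 1
g(5) = mex{0} = 1
g(6) = mex{0,1} = 2
g(7) = mex{0,1} = 2
g(8) = mex{0,1} = 2
g(9) = mex{1,2} = 0
So g(9) = 0.
Row B is a plain Nim row of size 4, so its Grundy value is 4.
For row C, compute g(0), g(1), … with moves {2, 5, 7}:
g(0) = mex{} = 0
g(1) = mex{} = 0
g(2) = mex{0} = 1
g(3) = mex{0} = 1
g(4) = mex{1} = 0
g(5) = mex{0,1} = 2
g(6) = mex{0} = 1
g(7) = mex{0,1,2} = 3
g(8) = mex{0,1} = 2
g(9) = mex{0,1,3} = 2
g(10) = mex{1,2} = 0
So g(10) = 0.
The value of a disjunctive sum is the nim-sum of the parts.
Combined value = 0 XOR 4 XOR 0 = 4.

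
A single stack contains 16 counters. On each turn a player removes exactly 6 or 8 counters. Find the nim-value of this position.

Build the Grundy sequence with g(k) = mex{g(k−s) : s ∈ {6, 8}, s ≤ k}:
k:     0  1  2  3  4  5  6  7  8  9 10 11 12 13 14 15 16
g(k):  0  0  0  0  0  0  1  1  1  1  1  1  2  2  0  0  0
So g(16) = 0.

0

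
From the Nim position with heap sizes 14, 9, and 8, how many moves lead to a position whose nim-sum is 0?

Nim-sum: 14 ⊕ 9 ⊕ 8 = 15.
The overall nim-sum is X = 15. A heap of size p has a winning move iff p XOR X < p (reduce it to p XOR X).
  14: 14 XOR 15 = 1 < 14 — winning move (to 1).
  9: 9 XOR 15 = 6 < 9 — winning move (to 6).
  8: 8 XOR 15 = 7 < 8 — winning move (to 7).
That gives 3 winning moves.

3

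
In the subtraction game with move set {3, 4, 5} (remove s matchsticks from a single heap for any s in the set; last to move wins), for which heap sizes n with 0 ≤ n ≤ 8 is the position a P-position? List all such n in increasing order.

0, 1, 2, 8

Grundy values for subtraction set {3, 4, 5}:
k:     0  1  2  3  4  5  6  7  8
g(k):  0  0  0  1  1  1  2  2  0
The P-positions (g = 0) in 0..8 are 0, 1, 2, 8.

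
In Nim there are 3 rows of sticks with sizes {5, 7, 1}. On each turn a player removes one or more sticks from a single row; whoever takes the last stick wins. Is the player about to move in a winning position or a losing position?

Winning position

Bitwise XOR of the heap sizes:
  101  (5)
  111  (7)
  001  (1)
  ---
  011  (3)
The nim-sum is 3 ≠ 0, so this is an N-position: the player to move can win.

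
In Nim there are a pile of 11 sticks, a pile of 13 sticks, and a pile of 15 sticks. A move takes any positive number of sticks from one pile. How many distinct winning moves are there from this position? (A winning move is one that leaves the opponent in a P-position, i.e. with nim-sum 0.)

Compute the nim-sum pairwise:
11 XOR 13 = 6
6 XOR 15 = 9
The overall nim-sum is X = 9. A pile of size p has a winning move iff p XOR X < p (reduce it to p XOR X).
  11: 11 XOR 9 = 2 < 11 — winning move (to 2).
  13: 13 XOR 9 = 4 < 13 — winning move (to 4).
  15: 15 XOR 9 = 6 < 15 — winning move (to 6).
That gives 3 winning moves.

3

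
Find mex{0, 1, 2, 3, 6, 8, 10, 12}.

4

The values 0, 1, 2, 3 are all present; 4 is the first non-negative integer missing from the set.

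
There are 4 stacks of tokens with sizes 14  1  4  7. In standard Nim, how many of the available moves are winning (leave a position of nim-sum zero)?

1

Compute the nim-sum pairwise:
14 ^ 1 = 15
15 ^ 4 = 11
11 ^ 7 = 12
The overall nim-sum is X = 12. A stack of size p has a winning move iff p XOR X < p (reduce it to p XOR X).
  14: 14 XOR 12 = 2 < 14 — winning move (to 2).
  1: 1 XOR 12 = 13 ≥ 1 — no move.
  4: 4 XOR 12 = 8 ≥ 4 — no move.
  7: 7 XOR 12 = 11 ≥ 7 — no move.
That gives 1 winning move.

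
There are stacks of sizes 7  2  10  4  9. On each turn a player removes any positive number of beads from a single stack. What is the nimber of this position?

2

Nim-sum: 7 XOR 2 XOR 10 XOR 4 XOR 9 = 2.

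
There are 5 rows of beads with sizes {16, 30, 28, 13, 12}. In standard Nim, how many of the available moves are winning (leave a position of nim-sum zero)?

3

In binary:
  10000  (16)
  11110  (30)
  11100  (28)
  01101  (13)
  01100  (12)
  -----
  10011  (19)
The overall nim-sum is X = 19. A row of size p has a winning move iff p XOR X < p (reduce it to p XOR X).
  16: 16 XOR 19 = 3 < 16 — winning move (to 3).
  30: 30 XOR 19 = 13 < 30 — winning move (to 13).
  28: 28 XOR 19 = 15 < 28 — winning move (to 15).
  13: 13 XOR 19 = 30 ≥ 13 — no move.
  12: 12 XOR 19 = 31 ≥ 12 — no move.
That gives 3 winning moves.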